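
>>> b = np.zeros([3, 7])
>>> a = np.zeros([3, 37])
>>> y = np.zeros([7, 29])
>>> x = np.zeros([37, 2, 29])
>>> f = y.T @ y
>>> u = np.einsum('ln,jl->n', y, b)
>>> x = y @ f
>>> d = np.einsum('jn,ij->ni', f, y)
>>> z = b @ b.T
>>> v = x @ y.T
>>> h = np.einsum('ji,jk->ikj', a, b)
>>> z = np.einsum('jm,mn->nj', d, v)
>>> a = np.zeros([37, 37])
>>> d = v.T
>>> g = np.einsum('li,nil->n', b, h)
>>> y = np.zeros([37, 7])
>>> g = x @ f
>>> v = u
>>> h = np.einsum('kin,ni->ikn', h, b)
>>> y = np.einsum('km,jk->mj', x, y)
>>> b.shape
(3, 7)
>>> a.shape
(37, 37)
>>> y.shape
(29, 37)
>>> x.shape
(7, 29)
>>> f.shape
(29, 29)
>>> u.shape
(29,)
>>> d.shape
(7, 7)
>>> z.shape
(7, 29)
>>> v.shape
(29,)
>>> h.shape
(7, 37, 3)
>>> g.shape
(7, 29)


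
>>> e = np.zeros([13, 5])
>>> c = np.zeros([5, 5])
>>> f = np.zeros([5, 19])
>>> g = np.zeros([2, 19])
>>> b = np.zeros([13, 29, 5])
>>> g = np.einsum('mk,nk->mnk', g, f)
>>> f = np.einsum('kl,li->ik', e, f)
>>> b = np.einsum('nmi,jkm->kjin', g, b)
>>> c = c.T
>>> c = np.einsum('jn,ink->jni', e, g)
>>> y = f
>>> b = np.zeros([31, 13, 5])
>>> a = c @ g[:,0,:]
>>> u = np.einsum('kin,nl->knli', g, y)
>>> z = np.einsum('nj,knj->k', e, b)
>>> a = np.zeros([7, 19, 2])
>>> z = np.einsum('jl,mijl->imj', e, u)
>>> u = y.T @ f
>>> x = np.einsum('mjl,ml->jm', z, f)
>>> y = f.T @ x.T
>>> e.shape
(13, 5)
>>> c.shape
(13, 5, 2)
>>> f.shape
(19, 13)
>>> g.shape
(2, 5, 19)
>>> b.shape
(31, 13, 5)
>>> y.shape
(13, 2)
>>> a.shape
(7, 19, 2)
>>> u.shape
(13, 13)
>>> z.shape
(19, 2, 13)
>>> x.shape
(2, 19)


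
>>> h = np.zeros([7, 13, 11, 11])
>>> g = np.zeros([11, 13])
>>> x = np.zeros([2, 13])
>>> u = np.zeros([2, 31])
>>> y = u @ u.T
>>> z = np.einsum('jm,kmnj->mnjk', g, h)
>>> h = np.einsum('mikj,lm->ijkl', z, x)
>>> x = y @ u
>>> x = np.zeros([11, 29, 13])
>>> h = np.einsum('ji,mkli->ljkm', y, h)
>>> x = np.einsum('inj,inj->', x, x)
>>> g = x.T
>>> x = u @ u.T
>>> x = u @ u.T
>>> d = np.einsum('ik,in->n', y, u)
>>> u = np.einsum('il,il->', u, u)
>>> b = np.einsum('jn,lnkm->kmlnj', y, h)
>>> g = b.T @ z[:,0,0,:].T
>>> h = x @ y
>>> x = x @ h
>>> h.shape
(2, 2)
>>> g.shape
(2, 2, 11, 11, 13)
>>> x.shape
(2, 2)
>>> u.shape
()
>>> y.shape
(2, 2)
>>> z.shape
(13, 11, 11, 7)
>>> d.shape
(31,)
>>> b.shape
(7, 11, 11, 2, 2)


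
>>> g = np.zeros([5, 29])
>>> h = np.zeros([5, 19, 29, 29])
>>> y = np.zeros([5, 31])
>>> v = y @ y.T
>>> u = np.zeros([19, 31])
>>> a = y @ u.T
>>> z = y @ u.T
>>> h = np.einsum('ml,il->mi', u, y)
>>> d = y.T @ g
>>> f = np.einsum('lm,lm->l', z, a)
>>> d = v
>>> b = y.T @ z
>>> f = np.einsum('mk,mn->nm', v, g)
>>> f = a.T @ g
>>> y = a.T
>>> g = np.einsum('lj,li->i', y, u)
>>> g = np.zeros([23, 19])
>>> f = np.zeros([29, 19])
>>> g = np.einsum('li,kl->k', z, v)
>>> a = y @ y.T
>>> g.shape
(5,)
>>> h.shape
(19, 5)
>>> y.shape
(19, 5)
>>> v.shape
(5, 5)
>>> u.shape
(19, 31)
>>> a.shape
(19, 19)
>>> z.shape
(5, 19)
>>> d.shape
(5, 5)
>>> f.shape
(29, 19)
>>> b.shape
(31, 19)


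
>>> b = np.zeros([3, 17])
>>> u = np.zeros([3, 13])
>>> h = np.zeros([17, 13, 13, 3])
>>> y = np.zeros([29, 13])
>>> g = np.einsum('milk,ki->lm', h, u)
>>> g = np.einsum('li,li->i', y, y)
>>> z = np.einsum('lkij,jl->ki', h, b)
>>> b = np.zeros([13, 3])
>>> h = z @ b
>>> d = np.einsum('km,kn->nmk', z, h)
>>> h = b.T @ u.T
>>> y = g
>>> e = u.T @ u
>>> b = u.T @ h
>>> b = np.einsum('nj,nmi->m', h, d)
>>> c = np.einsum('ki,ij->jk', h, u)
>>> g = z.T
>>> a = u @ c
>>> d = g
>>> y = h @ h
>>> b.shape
(13,)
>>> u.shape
(3, 13)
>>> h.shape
(3, 3)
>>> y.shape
(3, 3)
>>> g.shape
(13, 13)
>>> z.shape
(13, 13)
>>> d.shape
(13, 13)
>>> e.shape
(13, 13)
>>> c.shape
(13, 3)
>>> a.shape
(3, 3)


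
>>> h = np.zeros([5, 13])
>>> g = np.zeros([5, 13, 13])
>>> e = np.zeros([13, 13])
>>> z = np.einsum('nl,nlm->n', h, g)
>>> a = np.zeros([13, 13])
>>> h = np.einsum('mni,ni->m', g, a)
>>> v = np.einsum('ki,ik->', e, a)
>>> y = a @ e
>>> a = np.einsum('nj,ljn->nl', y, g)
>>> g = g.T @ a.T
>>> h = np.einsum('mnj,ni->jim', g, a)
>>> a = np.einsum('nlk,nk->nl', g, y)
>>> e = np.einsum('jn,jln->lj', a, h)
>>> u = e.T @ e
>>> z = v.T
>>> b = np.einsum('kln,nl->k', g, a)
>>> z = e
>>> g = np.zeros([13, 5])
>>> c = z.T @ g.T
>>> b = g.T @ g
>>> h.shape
(13, 5, 13)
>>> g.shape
(13, 5)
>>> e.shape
(5, 13)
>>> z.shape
(5, 13)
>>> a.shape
(13, 13)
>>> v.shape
()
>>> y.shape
(13, 13)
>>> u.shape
(13, 13)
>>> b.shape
(5, 5)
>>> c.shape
(13, 13)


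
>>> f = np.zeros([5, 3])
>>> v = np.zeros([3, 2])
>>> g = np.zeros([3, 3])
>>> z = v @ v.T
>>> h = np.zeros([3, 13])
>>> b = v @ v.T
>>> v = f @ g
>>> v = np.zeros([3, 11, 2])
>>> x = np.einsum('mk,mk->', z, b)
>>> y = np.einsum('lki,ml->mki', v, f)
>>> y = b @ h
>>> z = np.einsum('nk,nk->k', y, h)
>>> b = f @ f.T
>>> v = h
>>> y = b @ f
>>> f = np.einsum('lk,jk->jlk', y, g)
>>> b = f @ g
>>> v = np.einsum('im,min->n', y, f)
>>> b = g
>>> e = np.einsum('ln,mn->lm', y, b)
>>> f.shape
(3, 5, 3)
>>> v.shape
(3,)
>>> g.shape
(3, 3)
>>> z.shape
(13,)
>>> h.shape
(3, 13)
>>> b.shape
(3, 3)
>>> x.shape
()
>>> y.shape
(5, 3)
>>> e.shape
(5, 3)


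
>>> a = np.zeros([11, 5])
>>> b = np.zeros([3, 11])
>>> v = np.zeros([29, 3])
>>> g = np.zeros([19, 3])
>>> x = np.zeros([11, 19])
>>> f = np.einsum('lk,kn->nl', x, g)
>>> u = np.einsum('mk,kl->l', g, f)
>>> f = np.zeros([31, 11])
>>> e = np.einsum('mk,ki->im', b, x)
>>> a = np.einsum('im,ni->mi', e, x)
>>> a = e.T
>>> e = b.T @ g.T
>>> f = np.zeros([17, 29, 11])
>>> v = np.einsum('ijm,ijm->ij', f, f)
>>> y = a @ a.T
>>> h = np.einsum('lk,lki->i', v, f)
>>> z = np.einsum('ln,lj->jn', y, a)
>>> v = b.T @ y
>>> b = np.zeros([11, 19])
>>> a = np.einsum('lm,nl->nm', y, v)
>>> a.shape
(11, 3)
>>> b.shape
(11, 19)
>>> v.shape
(11, 3)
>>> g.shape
(19, 3)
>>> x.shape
(11, 19)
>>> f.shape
(17, 29, 11)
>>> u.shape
(11,)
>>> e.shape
(11, 19)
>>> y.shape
(3, 3)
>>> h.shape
(11,)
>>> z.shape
(19, 3)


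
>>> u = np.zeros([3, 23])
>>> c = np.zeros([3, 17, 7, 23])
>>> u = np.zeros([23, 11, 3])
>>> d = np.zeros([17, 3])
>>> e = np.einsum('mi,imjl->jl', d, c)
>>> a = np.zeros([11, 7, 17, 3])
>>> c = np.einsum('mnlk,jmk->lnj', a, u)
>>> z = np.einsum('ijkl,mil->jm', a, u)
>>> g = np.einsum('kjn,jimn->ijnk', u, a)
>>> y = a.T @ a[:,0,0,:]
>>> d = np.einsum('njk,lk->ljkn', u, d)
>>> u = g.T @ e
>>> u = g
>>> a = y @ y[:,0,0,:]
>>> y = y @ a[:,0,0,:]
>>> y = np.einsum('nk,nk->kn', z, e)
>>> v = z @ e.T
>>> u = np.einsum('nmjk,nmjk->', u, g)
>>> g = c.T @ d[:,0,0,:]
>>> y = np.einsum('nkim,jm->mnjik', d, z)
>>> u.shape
()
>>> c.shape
(17, 7, 23)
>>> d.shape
(17, 11, 3, 23)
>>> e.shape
(7, 23)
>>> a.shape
(3, 17, 7, 3)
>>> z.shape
(7, 23)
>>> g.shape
(23, 7, 23)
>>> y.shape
(23, 17, 7, 3, 11)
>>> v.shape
(7, 7)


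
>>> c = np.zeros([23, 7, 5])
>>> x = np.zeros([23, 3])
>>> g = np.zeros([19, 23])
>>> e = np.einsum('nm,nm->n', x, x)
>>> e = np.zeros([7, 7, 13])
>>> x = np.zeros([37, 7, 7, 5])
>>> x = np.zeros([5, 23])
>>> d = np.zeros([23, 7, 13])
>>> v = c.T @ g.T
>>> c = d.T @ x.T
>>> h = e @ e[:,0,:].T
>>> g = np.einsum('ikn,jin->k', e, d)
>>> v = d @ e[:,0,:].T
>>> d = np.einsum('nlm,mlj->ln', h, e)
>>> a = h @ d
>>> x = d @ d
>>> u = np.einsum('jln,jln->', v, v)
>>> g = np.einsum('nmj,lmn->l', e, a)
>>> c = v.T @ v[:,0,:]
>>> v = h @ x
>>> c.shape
(7, 7, 7)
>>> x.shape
(7, 7)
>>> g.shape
(7,)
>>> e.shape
(7, 7, 13)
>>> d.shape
(7, 7)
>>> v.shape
(7, 7, 7)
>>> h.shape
(7, 7, 7)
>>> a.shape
(7, 7, 7)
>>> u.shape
()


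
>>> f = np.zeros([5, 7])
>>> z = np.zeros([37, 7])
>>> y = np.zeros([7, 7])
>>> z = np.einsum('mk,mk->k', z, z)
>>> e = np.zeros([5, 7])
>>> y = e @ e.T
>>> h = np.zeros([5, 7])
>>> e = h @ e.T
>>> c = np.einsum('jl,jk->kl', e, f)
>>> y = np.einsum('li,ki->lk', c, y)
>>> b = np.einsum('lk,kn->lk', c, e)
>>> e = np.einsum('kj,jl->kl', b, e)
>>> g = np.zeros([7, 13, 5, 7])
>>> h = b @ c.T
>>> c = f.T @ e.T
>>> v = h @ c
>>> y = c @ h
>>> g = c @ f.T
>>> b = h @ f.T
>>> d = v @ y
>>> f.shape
(5, 7)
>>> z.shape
(7,)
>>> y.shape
(7, 7)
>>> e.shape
(7, 5)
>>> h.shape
(7, 7)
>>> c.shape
(7, 7)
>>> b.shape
(7, 5)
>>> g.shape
(7, 5)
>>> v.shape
(7, 7)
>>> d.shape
(7, 7)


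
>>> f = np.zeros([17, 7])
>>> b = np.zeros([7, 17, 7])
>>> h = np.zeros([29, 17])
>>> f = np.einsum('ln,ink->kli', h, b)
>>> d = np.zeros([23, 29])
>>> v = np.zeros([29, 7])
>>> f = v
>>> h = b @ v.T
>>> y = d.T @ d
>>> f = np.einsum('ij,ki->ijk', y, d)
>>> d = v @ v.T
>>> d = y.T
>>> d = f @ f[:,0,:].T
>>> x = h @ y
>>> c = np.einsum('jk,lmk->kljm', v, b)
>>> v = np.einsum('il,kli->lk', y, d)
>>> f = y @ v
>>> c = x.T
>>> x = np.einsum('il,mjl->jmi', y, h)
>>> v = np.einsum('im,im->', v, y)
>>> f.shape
(29, 29)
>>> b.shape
(7, 17, 7)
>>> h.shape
(7, 17, 29)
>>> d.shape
(29, 29, 29)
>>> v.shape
()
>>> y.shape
(29, 29)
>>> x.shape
(17, 7, 29)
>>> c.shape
(29, 17, 7)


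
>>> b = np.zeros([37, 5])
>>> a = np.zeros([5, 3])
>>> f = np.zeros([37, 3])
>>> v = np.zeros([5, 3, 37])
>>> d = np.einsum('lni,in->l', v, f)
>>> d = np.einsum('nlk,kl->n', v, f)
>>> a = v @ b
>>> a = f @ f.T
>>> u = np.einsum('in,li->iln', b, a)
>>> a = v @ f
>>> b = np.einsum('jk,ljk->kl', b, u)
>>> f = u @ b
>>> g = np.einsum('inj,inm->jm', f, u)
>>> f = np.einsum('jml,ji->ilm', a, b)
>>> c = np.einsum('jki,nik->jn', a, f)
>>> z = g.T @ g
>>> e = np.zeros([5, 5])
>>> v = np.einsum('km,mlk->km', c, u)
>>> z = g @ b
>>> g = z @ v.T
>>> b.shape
(5, 37)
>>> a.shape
(5, 3, 3)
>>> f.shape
(37, 3, 3)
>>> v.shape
(5, 37)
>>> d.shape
(5,)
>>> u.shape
(37, 37, 5)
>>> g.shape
(37, 5)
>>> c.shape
(5, 37)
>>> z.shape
(37, 37)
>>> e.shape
(5, 5)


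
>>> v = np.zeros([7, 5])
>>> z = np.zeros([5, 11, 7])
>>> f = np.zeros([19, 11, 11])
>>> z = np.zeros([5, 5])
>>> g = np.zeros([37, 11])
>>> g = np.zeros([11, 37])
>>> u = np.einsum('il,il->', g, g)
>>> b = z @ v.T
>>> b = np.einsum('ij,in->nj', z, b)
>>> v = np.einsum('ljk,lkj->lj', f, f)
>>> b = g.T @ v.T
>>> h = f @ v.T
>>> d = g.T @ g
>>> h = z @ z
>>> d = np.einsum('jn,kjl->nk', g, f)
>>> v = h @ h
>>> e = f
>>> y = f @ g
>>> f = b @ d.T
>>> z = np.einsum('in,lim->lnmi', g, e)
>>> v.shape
(5, 5)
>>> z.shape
(19, 37, 11, 11)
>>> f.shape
(37, 37)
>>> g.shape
(11, 37)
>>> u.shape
()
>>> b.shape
(37, 19)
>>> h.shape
(5, 5)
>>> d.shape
(37, 19)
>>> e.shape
(19, 11, 11)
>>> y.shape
(19, 11, 37)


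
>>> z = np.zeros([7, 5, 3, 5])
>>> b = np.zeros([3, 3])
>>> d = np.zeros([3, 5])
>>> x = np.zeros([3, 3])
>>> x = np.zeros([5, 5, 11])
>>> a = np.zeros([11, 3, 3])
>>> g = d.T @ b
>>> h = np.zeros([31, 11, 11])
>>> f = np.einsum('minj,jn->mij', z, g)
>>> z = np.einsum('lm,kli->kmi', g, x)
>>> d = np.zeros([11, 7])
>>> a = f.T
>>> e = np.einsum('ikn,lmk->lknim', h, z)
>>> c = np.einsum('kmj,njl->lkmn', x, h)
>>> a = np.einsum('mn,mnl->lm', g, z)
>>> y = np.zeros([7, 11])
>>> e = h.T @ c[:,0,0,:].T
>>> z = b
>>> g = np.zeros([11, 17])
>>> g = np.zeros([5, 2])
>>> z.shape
(3, 3)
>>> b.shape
(3, 3)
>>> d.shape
(11, 7)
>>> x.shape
(5, 5, 11)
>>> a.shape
(11, 5)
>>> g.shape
(5, 2)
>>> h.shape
(31, 11, 11)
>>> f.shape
(7, 5, 5)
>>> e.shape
(11, 11, 11)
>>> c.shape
(11, 5, 5, 31)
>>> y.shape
(7, 11)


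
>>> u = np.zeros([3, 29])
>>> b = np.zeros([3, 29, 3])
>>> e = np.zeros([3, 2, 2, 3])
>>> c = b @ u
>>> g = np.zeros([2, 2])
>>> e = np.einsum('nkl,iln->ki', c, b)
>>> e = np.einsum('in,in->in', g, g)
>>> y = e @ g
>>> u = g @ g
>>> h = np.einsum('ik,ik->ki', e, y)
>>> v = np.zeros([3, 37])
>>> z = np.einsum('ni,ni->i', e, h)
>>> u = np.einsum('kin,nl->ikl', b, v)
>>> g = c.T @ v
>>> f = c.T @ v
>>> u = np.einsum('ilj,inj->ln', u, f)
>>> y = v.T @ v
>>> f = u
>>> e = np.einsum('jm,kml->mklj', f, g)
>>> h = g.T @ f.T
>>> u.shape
(3, 29)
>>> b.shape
(3, 29, 3)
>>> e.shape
(29, 29, 37, 3)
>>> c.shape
(3, 29, 29)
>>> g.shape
(29, 29, 37)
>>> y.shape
(37, 37)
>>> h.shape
(37, 29, 3)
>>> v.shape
(3, 37)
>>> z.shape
(2,)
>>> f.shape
(3, 29)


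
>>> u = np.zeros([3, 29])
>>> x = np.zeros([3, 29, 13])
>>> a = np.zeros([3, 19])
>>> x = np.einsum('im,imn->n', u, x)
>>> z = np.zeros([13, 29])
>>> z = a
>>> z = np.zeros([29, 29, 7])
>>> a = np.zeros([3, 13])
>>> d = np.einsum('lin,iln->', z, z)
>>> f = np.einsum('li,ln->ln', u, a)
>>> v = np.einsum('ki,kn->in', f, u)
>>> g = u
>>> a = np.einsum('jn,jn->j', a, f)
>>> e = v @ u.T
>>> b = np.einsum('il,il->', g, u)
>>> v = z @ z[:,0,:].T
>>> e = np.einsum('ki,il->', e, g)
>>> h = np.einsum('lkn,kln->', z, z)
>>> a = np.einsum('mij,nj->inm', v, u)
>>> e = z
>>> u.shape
(3, 29)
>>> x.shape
(13,)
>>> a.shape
(29, 3, 29)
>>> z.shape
(29, 29, 7)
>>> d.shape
()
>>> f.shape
(3, 13)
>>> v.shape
(29, 29, 29)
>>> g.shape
(3, 29)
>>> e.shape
(29, 29, 7)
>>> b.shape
()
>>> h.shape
()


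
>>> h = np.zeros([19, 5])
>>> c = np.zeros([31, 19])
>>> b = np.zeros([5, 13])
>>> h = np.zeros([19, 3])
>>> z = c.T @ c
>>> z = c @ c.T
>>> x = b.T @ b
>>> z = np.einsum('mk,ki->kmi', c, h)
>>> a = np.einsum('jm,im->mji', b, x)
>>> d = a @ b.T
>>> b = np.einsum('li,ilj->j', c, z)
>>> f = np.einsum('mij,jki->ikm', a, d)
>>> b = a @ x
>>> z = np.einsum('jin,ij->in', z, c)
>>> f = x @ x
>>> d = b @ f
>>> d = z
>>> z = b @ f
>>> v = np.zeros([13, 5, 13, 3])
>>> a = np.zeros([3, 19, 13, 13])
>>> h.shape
(19, 3)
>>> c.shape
(31, 19)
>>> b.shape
(13, 5, 13)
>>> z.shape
(13, 5, 13)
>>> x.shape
(13, 13)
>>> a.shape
(3, 19, 13, 13)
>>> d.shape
(31, 3)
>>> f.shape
(13, 13)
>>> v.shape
(13, 5, 13, 3)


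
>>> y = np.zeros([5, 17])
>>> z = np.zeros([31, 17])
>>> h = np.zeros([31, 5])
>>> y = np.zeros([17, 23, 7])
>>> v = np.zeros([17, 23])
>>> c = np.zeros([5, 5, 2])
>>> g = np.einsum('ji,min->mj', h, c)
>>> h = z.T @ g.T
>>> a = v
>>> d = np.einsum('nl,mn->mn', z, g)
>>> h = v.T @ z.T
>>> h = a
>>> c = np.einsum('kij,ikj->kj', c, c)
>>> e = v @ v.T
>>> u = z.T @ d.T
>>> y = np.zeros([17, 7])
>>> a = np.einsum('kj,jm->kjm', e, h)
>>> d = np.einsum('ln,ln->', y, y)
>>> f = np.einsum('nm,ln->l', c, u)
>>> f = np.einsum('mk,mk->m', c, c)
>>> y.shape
(17, 7)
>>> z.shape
(31, 17)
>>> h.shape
(17, 23)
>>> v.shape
(17, 23)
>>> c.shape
(5, 2)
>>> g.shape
(5, 31)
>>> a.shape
(17, 17, 23)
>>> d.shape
()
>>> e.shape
(17, 17)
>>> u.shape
(17, 5)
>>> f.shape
(5,)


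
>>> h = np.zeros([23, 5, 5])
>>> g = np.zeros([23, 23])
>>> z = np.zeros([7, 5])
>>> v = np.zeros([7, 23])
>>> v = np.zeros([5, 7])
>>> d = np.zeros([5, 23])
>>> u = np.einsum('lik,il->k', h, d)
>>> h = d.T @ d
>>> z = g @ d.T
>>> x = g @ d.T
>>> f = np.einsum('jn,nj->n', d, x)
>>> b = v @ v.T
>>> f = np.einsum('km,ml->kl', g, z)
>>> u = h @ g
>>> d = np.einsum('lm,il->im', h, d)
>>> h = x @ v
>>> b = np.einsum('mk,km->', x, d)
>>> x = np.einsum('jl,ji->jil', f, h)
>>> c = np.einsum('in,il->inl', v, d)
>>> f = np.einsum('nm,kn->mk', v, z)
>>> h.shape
(23, 7)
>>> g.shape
(23, 23)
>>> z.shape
(23, 5)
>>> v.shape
(5, 7)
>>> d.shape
(5, 23)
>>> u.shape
(23, 23)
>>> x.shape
(23, 7, 5)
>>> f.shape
(7, 23)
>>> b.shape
()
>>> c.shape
(5, 7, 23)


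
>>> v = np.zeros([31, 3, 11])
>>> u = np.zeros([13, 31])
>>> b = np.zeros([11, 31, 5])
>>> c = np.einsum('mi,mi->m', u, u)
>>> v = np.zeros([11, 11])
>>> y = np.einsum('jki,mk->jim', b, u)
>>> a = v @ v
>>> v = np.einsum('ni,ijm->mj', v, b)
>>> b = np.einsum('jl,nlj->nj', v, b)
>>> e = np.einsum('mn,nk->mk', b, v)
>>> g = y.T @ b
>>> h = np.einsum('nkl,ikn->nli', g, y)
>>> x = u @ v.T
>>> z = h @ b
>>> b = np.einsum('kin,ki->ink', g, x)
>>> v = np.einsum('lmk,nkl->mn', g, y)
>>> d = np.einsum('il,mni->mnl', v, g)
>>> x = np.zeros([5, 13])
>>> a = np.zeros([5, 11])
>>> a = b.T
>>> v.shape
(5, 11)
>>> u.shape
(13, 31)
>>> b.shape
(5, 5, 13)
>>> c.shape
(13,)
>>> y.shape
(11, 5, 13)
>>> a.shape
(13, 5, 5)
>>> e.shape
(11, 31)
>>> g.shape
(13, 5, 5)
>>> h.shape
(13, 5, 11)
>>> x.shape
(5, 13)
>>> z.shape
(13, 5, 5)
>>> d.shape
(13, 5, 11)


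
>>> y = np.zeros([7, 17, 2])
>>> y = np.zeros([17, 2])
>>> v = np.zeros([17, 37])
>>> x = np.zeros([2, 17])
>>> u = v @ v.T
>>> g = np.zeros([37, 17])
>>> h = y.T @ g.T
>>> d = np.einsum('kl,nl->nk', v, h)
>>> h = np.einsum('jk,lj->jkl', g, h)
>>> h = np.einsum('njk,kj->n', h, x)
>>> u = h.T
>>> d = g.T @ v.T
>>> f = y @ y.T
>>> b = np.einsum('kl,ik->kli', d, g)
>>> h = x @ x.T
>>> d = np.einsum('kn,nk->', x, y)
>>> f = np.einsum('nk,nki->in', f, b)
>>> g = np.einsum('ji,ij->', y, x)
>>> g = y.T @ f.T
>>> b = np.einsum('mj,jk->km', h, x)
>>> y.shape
(17, 2)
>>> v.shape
(17, 37)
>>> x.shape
(2, 17)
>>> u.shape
(37,)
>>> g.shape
(2, 37)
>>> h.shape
(2, 2)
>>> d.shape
()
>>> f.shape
(37, 17)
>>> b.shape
(17, 2)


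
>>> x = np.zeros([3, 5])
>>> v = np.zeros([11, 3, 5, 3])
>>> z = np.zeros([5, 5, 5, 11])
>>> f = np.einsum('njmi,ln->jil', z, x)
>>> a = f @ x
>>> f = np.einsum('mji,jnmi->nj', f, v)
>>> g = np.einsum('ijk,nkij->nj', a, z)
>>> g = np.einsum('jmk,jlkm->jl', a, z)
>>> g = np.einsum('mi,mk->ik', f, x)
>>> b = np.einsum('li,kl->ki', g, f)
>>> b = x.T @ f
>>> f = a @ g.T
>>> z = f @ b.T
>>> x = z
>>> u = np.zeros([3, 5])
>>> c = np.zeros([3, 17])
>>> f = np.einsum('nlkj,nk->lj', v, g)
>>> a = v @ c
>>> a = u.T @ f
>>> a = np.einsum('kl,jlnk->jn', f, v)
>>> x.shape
(5, 11, 5)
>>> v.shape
(11, 3, 5, 3)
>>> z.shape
(5, 11, 5)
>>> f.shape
(3, 3)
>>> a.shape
(11, 5)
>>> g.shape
(11, 5)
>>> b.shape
(5, 11)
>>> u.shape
(3, 5)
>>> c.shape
(3, 17)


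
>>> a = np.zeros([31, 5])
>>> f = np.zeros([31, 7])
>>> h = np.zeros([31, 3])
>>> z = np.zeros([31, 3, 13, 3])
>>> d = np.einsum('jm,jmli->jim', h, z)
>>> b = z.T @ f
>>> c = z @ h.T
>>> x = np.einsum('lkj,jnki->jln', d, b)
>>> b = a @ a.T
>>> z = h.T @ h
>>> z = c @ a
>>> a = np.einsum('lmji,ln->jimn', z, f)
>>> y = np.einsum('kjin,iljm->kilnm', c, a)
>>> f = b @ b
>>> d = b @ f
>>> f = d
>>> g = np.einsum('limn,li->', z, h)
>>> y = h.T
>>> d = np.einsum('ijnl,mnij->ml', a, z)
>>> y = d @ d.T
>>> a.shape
(13, 5, 3, 7)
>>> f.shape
(31, 31)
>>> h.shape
(31, 3)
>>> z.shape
(31, 3, 13, 5)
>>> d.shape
(31, 7)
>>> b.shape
(31, 31)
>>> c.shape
(31, 3, 13, 31)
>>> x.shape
(3, 31, 13)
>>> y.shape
(31, 31)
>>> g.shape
()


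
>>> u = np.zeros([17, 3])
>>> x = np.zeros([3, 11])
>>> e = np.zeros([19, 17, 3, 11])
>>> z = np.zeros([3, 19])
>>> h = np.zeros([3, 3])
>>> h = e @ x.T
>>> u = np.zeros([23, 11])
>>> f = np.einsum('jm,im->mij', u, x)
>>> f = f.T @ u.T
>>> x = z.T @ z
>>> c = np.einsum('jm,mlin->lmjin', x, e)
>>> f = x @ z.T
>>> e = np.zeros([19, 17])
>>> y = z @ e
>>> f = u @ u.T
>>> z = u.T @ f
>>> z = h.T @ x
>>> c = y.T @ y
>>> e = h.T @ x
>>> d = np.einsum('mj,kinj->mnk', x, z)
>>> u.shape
(23, 11)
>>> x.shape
(19, 19)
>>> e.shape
(3, 3, 17, 19)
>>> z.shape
(3, 3, 17, 19)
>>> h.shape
(19, 17, 3, 3)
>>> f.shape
(23, 23)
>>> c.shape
(17, 17)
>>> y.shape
(3, 17)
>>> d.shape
(19, 17, 3)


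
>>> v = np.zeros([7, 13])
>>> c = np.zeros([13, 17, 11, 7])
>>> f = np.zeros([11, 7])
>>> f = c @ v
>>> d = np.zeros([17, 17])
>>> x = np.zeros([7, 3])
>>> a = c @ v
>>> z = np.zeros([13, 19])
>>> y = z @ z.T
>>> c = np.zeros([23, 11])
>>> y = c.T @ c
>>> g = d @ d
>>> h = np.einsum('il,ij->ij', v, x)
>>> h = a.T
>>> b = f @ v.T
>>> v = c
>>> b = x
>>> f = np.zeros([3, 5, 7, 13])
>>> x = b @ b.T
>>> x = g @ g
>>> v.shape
(23, 11)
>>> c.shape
(23, 11)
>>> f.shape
(3, 5, 7, 13)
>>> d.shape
(17, 17)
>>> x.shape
(17, 17)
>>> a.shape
(13, 17, 11, 13)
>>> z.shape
(13, 19)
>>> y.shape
(11, 11)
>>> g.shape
(17, 17)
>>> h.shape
(13, 11, 17, 13)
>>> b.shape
(7, 3)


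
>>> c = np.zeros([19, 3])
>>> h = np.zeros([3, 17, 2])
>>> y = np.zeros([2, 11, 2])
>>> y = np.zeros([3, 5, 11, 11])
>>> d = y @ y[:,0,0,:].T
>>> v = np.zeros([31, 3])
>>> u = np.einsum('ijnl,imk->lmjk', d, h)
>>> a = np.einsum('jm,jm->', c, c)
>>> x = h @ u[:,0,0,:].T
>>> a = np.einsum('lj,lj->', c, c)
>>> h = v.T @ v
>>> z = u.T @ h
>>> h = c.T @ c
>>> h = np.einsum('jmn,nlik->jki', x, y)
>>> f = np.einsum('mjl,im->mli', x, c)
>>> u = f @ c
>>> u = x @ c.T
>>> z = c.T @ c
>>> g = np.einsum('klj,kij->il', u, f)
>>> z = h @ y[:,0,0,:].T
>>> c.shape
(19, 3)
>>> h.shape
(3, 11, 11)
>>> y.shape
(3, 5, 11, 11)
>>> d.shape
(3, 5, 11, 3)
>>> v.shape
(31, 3)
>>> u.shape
(3, 17, 19)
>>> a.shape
()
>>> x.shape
(3, 17, 3)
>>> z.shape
(3, 11, 3)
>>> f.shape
(3, 3, 19)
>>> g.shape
(3, 17)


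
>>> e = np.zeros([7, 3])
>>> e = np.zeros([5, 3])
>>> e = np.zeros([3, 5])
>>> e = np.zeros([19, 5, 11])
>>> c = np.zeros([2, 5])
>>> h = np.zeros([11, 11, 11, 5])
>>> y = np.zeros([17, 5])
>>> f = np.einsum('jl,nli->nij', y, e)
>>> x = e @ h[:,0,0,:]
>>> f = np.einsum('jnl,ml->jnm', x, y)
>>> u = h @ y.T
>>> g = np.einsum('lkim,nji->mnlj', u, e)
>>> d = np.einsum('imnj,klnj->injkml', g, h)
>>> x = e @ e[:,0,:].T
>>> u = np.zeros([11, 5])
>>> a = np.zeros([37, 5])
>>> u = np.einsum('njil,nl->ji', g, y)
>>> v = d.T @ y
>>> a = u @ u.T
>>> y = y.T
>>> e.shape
(19, 5, 11)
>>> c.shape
(2, 5)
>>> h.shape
(11, 11, 11, 5)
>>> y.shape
(5, 17)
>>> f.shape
(19, 5, 17)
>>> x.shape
(19, 5, 19)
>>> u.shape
(19, 11)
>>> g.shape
(17, 19, 11, 5)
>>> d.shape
(17, 11, 5, 11, 19, 11)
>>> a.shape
(19, 19)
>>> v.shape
(11, 19, 11, 5, 11, 5)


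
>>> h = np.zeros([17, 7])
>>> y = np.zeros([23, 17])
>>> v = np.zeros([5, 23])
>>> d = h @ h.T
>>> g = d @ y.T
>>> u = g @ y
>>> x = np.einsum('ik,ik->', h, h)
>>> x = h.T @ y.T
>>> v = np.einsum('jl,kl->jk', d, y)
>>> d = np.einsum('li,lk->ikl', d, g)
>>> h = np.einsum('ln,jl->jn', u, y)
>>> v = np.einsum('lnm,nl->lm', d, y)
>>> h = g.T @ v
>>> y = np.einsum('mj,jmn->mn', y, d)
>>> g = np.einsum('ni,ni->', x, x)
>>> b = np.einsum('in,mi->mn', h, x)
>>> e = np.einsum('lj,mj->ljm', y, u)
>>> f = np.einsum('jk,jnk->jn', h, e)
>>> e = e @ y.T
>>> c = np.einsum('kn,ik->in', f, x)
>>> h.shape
(23, 17)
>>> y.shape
(23, 17)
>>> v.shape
(17, 17)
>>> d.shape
(17, 23, 17)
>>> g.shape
()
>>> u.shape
(17, 17)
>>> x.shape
(7, 23)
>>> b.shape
(7, 17)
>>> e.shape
(23, 17, 23)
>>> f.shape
(23, 17)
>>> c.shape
(7, 17)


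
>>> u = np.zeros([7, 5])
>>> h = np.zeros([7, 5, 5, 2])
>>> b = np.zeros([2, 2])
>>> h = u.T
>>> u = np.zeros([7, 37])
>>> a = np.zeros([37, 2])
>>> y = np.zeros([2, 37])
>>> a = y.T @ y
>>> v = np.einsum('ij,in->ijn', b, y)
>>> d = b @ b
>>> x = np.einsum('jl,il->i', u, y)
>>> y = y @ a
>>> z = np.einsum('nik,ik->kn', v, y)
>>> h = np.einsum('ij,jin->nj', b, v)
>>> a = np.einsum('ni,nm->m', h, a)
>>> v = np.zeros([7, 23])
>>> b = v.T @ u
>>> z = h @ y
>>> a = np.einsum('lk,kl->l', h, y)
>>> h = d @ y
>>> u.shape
(7, 37)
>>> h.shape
(2, 37)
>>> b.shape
(23, 37)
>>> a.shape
(37,)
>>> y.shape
(2, 37)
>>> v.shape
(7, 23)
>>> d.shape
(2, 2)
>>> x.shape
(2,)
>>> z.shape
(37, 37)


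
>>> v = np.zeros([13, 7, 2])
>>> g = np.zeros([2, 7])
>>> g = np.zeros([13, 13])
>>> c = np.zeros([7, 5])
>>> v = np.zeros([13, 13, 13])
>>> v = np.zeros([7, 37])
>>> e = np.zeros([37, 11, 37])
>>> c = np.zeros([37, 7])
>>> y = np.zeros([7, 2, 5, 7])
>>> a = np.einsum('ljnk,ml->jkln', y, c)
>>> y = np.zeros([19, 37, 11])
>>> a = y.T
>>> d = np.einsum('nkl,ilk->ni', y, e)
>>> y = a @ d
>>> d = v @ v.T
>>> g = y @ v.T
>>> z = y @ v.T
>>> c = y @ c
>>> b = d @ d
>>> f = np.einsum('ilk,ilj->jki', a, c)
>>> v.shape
(7, 37)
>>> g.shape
(11, 37, 7)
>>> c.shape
(11, 37, 7)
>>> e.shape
(37, 11, 37)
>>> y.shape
(11, 37, 37)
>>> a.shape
(11, 37, 19)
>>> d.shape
(7, 7)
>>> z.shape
(11, 37, 7)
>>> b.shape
(7, 7)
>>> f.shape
(7, 19, 11)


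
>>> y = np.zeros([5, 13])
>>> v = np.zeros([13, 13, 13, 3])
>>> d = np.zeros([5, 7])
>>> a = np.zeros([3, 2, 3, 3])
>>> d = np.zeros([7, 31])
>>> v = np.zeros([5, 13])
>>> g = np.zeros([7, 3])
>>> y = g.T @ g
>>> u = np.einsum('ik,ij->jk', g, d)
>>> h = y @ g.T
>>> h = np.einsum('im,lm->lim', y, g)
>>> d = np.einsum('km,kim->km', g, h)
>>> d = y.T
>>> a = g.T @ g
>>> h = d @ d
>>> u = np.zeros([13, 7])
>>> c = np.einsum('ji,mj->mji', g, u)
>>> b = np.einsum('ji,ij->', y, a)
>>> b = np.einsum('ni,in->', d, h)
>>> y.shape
(3, 3)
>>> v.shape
(5, 13)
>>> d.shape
(3, 3)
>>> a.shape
(3, 3)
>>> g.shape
(7, 3)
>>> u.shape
(13, 7)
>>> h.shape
(3, 3)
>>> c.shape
(13, 7, 3)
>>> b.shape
()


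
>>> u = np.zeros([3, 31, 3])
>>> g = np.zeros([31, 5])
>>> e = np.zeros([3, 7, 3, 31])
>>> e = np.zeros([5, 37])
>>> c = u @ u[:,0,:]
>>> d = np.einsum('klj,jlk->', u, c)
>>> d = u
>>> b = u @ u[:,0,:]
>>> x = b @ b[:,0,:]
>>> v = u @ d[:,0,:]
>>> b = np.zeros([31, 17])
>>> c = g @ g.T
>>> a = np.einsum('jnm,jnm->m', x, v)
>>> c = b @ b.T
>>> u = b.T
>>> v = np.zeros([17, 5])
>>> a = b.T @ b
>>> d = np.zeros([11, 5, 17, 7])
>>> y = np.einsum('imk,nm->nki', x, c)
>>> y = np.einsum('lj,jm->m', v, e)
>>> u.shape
(17, 31)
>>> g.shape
(31, 5)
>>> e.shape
(5, 37)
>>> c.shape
(31, 31)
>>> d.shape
(11, 5, 17, 7)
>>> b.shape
(31, 17)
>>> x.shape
(3, 31, 3)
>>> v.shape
(17, 5)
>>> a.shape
(17, 17)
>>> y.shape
(37,)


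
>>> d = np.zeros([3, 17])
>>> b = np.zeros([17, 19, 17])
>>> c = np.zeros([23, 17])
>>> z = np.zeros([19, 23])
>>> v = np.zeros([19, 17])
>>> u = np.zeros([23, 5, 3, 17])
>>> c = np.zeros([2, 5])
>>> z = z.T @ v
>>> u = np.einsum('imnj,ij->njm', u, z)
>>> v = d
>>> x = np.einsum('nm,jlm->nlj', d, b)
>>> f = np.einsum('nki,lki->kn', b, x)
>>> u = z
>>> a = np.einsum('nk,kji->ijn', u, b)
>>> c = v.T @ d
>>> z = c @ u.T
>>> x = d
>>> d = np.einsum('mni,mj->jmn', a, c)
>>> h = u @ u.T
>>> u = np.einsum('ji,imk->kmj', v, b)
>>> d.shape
(17, 17, 19)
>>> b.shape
(17, 19, 17)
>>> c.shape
(17, 17)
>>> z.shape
(17, 23)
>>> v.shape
(3, 17)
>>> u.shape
(17, 19, 3)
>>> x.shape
(3, 17)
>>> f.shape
(19, 17)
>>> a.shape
(17, 19, 23)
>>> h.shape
(23, 23)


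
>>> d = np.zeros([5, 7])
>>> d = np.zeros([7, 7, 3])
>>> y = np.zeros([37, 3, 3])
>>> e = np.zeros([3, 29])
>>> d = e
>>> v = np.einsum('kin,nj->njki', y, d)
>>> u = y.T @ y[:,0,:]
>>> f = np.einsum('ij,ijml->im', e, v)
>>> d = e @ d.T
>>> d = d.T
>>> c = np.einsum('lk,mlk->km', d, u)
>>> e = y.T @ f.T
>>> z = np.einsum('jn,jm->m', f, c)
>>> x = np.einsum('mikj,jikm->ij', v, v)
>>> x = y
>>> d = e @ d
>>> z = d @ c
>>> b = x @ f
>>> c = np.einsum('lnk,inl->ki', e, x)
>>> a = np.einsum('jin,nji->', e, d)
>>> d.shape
(3, 3, 3)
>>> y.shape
(37, 3, 3)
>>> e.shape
(3, 3, 3)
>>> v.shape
(3, 29, 37, 3)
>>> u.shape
(3, 3, 3)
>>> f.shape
(3, 37)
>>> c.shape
(3, 37)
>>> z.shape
(3, 3, 3)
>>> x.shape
(37, 3, 3)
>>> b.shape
(37, 3, 37)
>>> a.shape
()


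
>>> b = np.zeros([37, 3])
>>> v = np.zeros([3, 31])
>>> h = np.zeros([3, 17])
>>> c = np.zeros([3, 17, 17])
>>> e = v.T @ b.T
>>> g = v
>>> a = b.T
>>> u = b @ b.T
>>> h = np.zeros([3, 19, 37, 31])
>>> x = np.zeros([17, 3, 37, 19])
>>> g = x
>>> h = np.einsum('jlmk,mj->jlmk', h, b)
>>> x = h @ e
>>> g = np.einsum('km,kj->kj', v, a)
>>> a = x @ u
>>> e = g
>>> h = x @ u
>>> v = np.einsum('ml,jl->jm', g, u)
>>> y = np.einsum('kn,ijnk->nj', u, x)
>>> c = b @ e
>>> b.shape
(37, 3)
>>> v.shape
(37, 3)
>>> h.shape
(3, 19, 37, 37)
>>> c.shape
(37, 37)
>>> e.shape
(3, 37)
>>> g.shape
(3, 37)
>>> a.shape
(3, 19, 37, 37)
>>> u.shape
(37, 37)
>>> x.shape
(3, 19, 37, 37)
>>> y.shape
(37, 19)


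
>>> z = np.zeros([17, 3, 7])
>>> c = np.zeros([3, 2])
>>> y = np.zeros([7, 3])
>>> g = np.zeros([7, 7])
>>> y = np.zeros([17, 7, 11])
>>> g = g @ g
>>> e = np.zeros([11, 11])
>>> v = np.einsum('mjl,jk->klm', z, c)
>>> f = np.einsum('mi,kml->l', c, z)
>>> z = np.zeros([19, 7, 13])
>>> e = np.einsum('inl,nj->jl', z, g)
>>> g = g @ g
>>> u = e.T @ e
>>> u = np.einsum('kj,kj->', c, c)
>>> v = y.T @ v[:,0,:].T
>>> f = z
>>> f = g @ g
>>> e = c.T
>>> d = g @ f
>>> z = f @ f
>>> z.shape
(7, 7)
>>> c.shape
(3, 2)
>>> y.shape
(17, 7, 11)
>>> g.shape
(7, 7)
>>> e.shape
(2, 3)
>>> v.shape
(11, 7, 2)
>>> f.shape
(7, 7)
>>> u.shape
()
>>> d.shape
(7, 7)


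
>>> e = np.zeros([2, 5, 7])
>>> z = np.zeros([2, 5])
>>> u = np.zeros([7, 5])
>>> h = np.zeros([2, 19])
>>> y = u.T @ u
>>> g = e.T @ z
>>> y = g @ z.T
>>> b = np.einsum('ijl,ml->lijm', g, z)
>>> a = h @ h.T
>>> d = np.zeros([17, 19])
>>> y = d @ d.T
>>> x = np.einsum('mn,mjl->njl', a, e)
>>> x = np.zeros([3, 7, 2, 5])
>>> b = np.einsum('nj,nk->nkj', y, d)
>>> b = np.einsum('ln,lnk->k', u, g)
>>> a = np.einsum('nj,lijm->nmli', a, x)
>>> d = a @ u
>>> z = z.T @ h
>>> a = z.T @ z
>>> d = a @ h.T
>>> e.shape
(2, 5, 7)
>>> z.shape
(5, 19)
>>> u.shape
(7, 5)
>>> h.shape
(2, 19)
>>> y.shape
(17, 17)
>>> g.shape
(7, 5, 5)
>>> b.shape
(5,)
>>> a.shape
(19, 19)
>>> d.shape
(19, 2)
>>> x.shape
(3, 7, 2, 5)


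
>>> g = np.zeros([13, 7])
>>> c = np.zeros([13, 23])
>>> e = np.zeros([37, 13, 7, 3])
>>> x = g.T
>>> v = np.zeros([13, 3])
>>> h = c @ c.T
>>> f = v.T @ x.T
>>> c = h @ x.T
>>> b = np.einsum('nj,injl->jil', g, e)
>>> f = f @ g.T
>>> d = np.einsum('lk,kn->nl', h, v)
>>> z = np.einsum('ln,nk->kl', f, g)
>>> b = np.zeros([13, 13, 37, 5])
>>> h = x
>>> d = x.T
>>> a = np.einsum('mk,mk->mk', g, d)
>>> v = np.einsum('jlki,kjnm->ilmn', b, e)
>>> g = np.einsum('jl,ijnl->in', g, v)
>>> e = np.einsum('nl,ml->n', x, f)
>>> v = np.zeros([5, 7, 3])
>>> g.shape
(5, 3)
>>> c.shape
(13, 7)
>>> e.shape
(7,)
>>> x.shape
(7, 13)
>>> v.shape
(5, 7, 3)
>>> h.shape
(7, 13)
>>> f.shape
(3, 13)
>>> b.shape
(13, 13, 37, 5)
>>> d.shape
(13, 7)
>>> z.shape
(7, 3)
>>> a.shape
(13, 7)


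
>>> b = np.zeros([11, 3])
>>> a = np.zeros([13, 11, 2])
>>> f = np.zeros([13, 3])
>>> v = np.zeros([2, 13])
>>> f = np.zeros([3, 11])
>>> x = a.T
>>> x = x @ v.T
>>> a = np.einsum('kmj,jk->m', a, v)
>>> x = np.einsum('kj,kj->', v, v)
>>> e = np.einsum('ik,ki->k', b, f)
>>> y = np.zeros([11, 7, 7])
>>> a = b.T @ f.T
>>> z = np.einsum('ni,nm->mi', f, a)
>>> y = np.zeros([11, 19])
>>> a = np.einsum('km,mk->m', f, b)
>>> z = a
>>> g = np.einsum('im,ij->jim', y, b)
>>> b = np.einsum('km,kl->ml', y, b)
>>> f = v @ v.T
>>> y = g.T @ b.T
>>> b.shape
(19, 3)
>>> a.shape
(11,)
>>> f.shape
(2, 2)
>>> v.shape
(2, 13)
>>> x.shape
()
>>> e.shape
(3,)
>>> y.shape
(19, 11, 19)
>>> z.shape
(11,)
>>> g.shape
(3, 11, 19)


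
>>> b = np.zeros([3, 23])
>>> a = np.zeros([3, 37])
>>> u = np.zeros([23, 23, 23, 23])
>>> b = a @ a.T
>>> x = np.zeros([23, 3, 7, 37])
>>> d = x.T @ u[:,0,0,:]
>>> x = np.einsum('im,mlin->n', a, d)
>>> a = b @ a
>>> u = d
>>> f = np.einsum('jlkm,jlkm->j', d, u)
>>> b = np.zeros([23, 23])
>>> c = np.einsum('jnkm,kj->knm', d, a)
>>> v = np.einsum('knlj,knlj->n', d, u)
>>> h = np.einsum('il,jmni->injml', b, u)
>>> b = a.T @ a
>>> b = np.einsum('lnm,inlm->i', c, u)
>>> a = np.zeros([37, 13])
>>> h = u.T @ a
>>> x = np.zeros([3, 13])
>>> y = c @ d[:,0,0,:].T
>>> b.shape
(37,)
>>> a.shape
(37, 13)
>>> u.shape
(37, 7, 3, 23)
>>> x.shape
(3, 13)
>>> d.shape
(37, 7, 3, 23)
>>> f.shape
(37,)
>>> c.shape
(3, 7, 23)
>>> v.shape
(7,)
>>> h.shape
(23, 3, 7, 13)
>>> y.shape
(3, 7, 37)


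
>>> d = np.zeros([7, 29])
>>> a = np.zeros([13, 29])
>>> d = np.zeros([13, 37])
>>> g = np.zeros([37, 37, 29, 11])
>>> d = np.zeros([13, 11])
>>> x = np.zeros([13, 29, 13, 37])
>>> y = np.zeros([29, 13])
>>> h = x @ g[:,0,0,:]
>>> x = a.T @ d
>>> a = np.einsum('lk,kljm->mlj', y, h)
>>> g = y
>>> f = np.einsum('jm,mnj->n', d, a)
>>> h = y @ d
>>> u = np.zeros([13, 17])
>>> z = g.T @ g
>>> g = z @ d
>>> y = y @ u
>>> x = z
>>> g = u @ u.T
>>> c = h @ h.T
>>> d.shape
(13, 11)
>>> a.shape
(11, 29, 13)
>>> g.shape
(13, 13)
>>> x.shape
(13, 13)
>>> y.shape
(29, 17)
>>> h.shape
(29, 11)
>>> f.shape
(29,)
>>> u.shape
(13, 17)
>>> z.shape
(13, 13)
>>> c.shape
(29, 29)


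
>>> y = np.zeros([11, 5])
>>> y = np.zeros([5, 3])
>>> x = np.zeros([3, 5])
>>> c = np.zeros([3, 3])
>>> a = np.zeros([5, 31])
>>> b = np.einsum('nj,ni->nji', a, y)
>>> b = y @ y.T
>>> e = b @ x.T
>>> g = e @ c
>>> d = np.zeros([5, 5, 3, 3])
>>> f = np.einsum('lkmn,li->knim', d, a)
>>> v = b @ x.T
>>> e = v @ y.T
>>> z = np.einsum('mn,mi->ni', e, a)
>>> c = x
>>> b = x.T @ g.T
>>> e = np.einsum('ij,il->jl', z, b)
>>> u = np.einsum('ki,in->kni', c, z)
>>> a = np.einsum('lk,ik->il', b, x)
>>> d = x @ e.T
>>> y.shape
(5, 3)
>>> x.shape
(3, 5)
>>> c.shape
(3, 5)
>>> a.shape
(3, 5)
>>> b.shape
(5, 5)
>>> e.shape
(31, 5)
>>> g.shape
(5, 3)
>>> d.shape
(3, 31)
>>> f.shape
(5, 3, 31, 3)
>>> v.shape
(5, 3)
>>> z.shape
(5, 31)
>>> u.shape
(3, 31, 5)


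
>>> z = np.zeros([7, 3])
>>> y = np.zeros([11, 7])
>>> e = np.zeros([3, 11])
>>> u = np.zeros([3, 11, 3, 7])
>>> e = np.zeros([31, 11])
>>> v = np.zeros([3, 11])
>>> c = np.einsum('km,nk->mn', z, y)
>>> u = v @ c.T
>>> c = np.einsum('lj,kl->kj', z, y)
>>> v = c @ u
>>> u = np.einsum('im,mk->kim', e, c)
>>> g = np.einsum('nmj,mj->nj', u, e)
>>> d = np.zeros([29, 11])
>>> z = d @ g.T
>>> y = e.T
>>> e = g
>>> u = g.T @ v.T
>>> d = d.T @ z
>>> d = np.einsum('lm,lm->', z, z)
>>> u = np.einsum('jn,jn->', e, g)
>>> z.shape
(29, 3)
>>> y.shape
(11, 31)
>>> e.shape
(3, 11)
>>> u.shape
()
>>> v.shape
(11, 3)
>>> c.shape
(11, 3)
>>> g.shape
(3, 11)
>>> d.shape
()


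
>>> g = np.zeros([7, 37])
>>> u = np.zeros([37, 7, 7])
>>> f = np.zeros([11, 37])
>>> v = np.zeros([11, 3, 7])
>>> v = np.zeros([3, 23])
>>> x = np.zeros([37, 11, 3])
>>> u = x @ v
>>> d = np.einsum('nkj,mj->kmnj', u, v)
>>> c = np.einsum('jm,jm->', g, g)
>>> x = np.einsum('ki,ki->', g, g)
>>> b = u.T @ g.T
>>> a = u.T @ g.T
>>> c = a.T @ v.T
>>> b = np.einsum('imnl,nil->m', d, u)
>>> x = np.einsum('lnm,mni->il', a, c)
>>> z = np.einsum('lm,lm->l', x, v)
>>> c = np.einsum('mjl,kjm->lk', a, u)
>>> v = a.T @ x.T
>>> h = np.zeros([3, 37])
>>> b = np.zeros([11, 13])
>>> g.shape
(7, 37)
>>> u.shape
(37, 11, 23)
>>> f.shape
(11, 37)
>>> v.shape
(7, 11, 3)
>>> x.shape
(3, 23)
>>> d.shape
(11, 3, 37, 23)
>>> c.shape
(7, 37)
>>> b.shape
(11, 13)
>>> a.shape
(23, 11, 7)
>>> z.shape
(3,)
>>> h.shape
(3, 37)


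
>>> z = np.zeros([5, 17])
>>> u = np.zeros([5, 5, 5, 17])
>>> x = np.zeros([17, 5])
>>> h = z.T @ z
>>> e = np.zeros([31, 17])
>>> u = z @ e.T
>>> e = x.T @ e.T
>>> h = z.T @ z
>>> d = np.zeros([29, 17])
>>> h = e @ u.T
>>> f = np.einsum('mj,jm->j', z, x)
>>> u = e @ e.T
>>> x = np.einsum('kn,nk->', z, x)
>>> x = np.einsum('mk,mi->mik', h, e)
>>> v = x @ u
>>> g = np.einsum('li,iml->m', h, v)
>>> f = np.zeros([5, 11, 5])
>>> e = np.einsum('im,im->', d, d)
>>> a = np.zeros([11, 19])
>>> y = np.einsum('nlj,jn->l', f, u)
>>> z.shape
(5, 17)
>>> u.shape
(5, 5)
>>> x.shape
(5, 31, 5)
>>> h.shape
(5, 5)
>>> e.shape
()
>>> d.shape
(29, 17)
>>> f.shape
(5, 11, 5)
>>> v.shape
(5, 31, 5)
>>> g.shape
(31,)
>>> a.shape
(11, 19)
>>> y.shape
(11,)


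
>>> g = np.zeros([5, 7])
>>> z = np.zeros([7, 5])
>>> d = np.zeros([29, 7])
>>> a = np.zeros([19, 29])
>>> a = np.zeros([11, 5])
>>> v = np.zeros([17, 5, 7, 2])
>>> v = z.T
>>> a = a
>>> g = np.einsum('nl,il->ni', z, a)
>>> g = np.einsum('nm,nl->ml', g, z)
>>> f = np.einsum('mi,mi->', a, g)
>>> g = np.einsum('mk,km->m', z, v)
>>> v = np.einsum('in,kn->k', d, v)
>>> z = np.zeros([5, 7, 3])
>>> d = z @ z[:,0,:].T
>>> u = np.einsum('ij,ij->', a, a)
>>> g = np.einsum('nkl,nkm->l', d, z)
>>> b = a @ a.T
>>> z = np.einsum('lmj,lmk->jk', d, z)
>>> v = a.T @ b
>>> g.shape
(5,)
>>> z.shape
(5, 3)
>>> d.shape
(5, 7, 5)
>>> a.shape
(11, 5)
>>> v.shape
(5, 11)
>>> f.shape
()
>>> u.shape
()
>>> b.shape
(11, 11)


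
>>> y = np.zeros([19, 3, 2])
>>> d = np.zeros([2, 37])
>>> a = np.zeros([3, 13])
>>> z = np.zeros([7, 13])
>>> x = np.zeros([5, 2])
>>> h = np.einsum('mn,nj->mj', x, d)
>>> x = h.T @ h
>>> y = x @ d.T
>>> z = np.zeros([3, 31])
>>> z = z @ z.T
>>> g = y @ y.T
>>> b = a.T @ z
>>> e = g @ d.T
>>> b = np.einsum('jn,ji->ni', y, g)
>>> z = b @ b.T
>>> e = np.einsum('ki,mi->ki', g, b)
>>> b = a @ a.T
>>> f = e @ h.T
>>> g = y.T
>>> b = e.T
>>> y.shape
(37, 2)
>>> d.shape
(2, 37)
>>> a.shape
(3, 13)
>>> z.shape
(2, 2)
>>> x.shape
(37, 37)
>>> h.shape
(5, 37)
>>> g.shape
(2, 37)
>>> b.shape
(37, 37)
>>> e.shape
(37, 37)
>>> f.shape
(37, 5)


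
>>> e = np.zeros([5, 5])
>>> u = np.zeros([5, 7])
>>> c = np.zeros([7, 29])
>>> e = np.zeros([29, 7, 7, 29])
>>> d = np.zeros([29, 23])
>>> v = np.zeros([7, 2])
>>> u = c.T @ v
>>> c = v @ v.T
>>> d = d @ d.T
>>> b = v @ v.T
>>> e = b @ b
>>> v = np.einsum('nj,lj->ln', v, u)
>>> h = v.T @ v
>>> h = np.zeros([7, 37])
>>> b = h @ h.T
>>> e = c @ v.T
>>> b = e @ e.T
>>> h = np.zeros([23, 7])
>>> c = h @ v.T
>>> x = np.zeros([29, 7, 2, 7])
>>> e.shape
(7, 29)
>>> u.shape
(29, 2)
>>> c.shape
(23, 29)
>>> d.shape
(29, 29)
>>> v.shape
(29, 7)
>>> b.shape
(7, 7)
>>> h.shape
(23, 7)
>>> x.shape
(29, 7, 2, 7)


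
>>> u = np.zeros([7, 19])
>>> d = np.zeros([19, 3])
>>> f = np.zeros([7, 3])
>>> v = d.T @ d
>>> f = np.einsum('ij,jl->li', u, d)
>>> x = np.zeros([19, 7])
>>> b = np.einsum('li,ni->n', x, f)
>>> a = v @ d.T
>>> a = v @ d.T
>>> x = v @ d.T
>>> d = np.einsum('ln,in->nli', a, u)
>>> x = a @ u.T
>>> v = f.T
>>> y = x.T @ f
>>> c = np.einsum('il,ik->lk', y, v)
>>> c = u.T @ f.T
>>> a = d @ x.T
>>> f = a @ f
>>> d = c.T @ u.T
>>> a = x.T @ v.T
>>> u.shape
(7, 19)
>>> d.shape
(3, 7)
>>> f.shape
(19, 3, 7)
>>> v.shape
(7, 3)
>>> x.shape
(3, 7)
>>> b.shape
(3,)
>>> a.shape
(7, 7)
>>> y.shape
(7, 7)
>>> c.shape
(19, 3)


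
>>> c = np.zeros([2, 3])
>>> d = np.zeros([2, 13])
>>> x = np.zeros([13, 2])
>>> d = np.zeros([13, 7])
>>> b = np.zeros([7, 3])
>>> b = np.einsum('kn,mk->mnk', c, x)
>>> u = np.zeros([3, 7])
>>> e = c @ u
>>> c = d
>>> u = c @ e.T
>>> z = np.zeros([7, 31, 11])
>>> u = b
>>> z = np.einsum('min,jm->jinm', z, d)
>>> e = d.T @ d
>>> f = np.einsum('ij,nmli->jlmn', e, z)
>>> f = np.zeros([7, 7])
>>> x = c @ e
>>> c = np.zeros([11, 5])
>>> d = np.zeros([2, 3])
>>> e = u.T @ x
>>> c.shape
(11, 5)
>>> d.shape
(2, 3)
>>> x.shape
(13, 7)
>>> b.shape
(13, 3, 2)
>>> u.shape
(13, 3, 2)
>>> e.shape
(2, 3, 7)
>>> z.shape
(13, 31, 11, 7)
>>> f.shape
(7, 7)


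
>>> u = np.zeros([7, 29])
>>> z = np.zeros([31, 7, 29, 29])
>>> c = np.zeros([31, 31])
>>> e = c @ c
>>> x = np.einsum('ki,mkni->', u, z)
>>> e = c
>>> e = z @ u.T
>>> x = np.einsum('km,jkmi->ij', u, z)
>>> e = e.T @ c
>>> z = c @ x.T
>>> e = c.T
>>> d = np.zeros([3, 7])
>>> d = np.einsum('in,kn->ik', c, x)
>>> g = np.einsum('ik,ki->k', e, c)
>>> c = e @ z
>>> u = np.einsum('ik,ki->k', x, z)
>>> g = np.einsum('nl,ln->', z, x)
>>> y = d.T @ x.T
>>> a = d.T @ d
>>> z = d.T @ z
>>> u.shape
(31,)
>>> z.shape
(29, 29)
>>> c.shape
(31, 29)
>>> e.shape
(31, 31)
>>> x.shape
(29, 31)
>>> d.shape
(31, 29)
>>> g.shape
()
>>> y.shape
(29, 29)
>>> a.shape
(29, 29)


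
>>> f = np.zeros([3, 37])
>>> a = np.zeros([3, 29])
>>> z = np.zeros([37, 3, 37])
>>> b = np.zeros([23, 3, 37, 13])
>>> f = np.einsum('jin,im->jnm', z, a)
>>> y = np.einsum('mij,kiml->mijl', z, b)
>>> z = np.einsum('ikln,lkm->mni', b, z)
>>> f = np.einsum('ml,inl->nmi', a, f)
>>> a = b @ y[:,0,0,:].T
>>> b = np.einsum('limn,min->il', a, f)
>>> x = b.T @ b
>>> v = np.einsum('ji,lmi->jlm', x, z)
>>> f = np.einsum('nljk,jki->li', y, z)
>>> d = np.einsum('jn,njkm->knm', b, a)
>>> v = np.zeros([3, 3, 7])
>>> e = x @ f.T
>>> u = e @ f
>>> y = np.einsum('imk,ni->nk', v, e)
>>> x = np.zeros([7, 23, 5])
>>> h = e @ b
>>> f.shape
(3, 23)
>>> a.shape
(23, 3, 37, 37)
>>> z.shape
(37, 13, 23)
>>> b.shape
(3, 23)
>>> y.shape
(23, 7)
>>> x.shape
(7, 23, 5)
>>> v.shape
(3, 3, 7)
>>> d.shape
(37, 23, 37)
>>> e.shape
(23, 3)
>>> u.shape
(23, 23)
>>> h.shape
(23, 23)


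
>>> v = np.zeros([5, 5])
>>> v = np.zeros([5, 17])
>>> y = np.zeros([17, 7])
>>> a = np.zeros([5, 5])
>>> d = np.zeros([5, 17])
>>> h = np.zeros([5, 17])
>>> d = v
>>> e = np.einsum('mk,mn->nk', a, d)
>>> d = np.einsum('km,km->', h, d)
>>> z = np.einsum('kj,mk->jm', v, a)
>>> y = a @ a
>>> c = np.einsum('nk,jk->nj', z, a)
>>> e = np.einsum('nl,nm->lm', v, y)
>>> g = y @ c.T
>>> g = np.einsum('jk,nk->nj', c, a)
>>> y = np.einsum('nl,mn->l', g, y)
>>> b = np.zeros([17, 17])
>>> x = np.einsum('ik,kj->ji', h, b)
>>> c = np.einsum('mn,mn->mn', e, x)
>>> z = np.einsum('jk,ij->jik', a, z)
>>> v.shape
(5, 17)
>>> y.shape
(17,)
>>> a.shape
(5, 5)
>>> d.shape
()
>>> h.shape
(5, 17)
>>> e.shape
(17, 5)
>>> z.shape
(5, 17, 5)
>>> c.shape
(17, 5)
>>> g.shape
(5, 17)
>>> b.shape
(17, 17)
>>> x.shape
(17, 5)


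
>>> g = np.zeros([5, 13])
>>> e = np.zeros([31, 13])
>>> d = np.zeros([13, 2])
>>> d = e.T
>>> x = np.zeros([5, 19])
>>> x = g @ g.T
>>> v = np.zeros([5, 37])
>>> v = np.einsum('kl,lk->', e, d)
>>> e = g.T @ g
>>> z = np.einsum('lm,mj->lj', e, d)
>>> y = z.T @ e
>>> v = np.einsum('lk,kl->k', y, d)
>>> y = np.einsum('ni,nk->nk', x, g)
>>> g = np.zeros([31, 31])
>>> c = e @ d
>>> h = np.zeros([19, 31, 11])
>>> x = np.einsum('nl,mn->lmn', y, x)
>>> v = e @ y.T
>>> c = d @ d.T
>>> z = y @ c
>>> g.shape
(31, 31)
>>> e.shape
(13, 13)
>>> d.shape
(13, 31)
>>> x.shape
(13, 5, 5)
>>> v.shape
(13, 5)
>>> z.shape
(5, 13)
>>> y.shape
(5, 13)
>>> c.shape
(13, 13)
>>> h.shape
(19, 31, 11)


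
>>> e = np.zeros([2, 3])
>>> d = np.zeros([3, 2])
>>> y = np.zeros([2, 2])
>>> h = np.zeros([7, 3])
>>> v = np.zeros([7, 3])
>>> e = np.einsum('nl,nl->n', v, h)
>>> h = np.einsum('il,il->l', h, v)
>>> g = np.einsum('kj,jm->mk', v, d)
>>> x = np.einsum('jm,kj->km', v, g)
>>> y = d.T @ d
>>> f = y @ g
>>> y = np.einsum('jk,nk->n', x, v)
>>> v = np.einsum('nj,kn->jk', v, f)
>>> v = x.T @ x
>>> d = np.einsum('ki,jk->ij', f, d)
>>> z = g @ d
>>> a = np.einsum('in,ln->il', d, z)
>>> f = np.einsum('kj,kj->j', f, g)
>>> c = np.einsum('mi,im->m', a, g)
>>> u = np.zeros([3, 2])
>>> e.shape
(7,)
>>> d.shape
(7, 3)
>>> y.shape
(7,)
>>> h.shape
(3,)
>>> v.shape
(3, 3)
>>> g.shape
(2, 7)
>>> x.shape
(2, 3)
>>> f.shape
(7,)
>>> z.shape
(2, 3)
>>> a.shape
(7, 2)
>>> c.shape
(7,)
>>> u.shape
(3, 2)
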